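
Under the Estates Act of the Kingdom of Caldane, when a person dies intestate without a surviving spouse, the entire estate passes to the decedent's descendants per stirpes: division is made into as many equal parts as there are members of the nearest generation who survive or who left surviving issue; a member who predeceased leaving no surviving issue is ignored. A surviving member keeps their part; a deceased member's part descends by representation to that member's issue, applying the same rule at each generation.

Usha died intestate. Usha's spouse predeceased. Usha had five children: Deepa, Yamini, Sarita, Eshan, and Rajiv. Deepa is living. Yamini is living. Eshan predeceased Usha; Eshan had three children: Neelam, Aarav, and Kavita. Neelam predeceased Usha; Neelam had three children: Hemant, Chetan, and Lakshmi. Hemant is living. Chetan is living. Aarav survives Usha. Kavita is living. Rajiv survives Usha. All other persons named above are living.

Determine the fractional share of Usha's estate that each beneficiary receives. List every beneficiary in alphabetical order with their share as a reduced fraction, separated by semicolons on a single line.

There is no surviving spouse, so the entire estate passes to Usha's descendants per stirpes.
The estate is divided into 5 equal shares of 1/5 among Deepa, Yamini, Sarita, Eshan, Rajiv.
Deepa is living and takes 1/5.
Yamini is living and takes 1/5.
Sarita is living and takes 1/5.
Eshan predeceased; the 1/5 allotted to Eshan's branch passes to Eshan's issue by representation.
The 1/5 is divided into 3 equal shares of 1/15 among Neelam, Aarav, Kavita.
Neelam predeceased; the 1/15 allotted to Neelam's branch passes to Neelam's issue by representation.
The 1/15 is divided into 3 equal shares of 1/45 among Hemant, Chetan, Lakshmi.
Hemant is living and takes 1/45.
Chetan is living and takes 1/45.
Lakshmi is living and takes 1/45.
Aarav is living and takes 1/15.
Kavita is living and takes 1/15.
Rajiv is living and takes 1/5.

Aarav 1/15; Chetan 1/45; Deepa 1/5; Hemant 1/45; Kavita 1/15; Lakshmi 1/45; Rajiv 1/5; Sarita 1/5; Yamini 1/5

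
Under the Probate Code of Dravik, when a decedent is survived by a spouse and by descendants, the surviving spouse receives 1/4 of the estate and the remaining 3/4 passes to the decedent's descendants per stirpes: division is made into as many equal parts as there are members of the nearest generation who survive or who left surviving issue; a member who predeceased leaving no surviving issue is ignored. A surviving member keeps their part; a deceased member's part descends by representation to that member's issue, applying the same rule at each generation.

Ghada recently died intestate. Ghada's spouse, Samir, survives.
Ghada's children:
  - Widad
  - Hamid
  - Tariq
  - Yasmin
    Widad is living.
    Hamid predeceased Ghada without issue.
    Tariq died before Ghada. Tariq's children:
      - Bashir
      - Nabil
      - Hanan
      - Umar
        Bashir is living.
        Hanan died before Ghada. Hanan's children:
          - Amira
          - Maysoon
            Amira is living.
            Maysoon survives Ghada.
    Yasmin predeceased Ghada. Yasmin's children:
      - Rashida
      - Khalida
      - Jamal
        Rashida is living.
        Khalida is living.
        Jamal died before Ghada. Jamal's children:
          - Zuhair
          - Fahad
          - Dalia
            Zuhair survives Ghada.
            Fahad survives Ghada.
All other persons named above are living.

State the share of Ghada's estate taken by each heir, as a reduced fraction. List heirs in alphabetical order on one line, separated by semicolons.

Amira 1/32; Bashir 1/16; Dalia 1/36; Fahad 1/36; Khalida 1/12; Maysoon 1/32; Nabil 1/16; Rashida 1/12; Samir 1/4; Umar 1/16; Widad 1/4; Zuhair 1/36

Samir, as surviving spouse, takes 1/4.
The remaining 3/4 passes to Ghada's descendants per stirpes.
Hamid left no surviving issue, so that branch lapses and is disregarded.
The 3/4 is divided into 3 equal shares of 1/4 among Widad, Tariq, Yasmin.
Widad is living and takes 1/4.
Tariq predeceased; the 1/4 allotted to Tariq's branch passes to Tariq's issue by representation.
The 1/4 is divided into 4 equal shares of 1/16 among Bashir, Nabil, Hanan, Umar.
Bashir is living and takes 1/16.
Nabil is living and takes 1/16.
Hanan predeceased; the 1/16 allotted to Hanan's branch passes to Hanan's issue by representation.
The 1/16 is divided into 2 equal shares of 1/32 among Amira, Maysoon.
Amira is living and takes 1/32.
Maysoon is living and takes 1/32.
Umar is living and takes 1/16.
Yasmin predeceased; the 1/4 allotted to Yasmin's branch passes to Yasmin's issue by representation.
The 1/4 is divided into 3 equal shares of 1/12 among Rashida, Khalida, Jamal.
Rashida is living and takes 1/12.
Khalida is living and takes 1/12.
Jamal predeceased; the 1/12 allotted to Jamal's branch passes to Jamal's issue by representation.
The 1/12 is divided into 3 equal shares of 1/36 among Zuhair, Fahad, Dalia.
Zuhair is living and takes 1/36.
Fahad is living and takes 1/36.
Dalia is living and takes 1/36.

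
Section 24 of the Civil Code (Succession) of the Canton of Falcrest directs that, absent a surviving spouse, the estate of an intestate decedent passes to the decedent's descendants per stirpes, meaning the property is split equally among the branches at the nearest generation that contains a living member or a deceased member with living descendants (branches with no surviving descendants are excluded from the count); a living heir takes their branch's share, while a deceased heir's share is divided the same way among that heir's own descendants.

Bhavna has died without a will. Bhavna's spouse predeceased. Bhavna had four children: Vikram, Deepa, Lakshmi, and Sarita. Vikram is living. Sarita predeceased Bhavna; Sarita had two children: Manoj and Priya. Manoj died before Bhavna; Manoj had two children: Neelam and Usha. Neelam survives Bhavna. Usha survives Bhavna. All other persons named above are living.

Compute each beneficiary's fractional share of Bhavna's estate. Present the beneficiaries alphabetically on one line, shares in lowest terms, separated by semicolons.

Deepa 1/4; Lakshmi 1/4; Neelam 1/16; Priya 1/8; Usha 1/16; Vikram 1/4

There is no surviving spouse, so the entire estate passes to Bhavna's descendants per stirpes.
The estate is divided into 4 equal shares of 1/4 among Vikram, Deepa, Lakshmi, Sarita.
Vikram is living and takes 1/4.
Deepa is living and takes 1/4.
Lakshmi is living and takes 1/4.
Sarita predeceased; the 1/4 allotted to Sarita's branch passes to Sarita's issue by representation.
The 1/4 is divided into 2 equal shares of 1/8 among Manoj, Priya.
Manoj predeceased; the 1/8 allotted to Manoj's branch passes to Manoj's issue by representation.
The 1/8 is divided into 2 equal shares of 1/16 among Neelam, Usha.
Neelam is living and takes 1/16.
Usha is living and takes 1/16.
Priya is living and takes 1/8.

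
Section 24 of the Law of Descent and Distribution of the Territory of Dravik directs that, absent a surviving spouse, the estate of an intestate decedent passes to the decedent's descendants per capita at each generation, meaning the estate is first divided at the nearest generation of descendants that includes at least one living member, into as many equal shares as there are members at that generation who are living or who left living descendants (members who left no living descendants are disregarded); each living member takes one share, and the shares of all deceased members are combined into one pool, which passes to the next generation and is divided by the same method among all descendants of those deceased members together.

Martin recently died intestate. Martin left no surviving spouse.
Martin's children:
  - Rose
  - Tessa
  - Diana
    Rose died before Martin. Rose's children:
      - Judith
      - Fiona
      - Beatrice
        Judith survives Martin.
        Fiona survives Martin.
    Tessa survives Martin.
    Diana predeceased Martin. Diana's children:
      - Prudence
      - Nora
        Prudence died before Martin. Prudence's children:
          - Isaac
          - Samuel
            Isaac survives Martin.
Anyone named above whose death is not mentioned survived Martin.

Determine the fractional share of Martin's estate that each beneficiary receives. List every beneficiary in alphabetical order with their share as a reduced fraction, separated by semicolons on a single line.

Beatrice 2/15; Fiona 2/15; Isaac 1/15; Judith 2/15; Nora 2/15; Samuel 1/15; Tessa 1/3

There is no surviving spouse, so the entire estate passes to Martin's descendants per capita at each generation.
At generation 1 (Rose, Tessa, Diana) there are 3 shares of (1)/3 = 1/3 each.
Living: Tessa — each takes 1/3.
Deceased: Rose and Diana. Their combined 2/3 is pooled and carried to generation 2.
At generation 2 (Judith, Fiona, Beatrice, Prudence, Nora) there are 5 shares of (2/3)/5 = 2/15 each.
Living: Judith, Fiona, Beatrice, and Nora — each takes 2/15.
Deceased: Prudence. That 2/15 share is carried to generation 3.
At generation 3 (Isaac, Samuel) there are 2 shares of (2/15)/2 = 1/15 each.
Living: Isaac and Samuel — each takes 1/15.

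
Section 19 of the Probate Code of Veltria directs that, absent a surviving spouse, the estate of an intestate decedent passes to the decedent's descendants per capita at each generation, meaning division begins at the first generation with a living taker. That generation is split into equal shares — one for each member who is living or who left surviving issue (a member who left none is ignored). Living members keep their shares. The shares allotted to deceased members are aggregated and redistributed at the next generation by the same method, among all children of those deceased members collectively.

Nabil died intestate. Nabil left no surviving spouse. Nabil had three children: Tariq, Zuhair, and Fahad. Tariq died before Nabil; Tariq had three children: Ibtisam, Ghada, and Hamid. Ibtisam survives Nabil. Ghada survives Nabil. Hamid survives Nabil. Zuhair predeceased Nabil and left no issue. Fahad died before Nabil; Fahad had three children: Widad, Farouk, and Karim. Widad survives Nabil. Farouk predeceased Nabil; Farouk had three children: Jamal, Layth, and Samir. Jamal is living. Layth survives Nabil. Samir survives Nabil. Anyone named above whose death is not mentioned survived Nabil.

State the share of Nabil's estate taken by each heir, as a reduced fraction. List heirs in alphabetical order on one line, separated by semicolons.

Ghada 1/6; Hamid 1/6; Ibtisam 1/6; Jamal 1/18; Karim 1/6; Layth 1/18; Samir 1/18; Widad 1/6

There is no surviving spouse, so the entire estate passes to Nabil's descendants per capita at each generation.
No one at generation 1 (Tariq, Fahad) is living; moving to the next generation.
At generation 2 (Ibtisam, Ghada, Hamid, Widad, Farouk, Karim) there are 6 shares of (1)/6 = 1/6 each.
Living: Ibtisam, Ghada, Hamid, Widad, and Karim — each takes 1/6.
Deceased: Farouk. That 1/6 share is carried to generation 3.
At generation 3 (Jamal, Layth, Samir) there are 3 shares of (1/6)/3 = 1/18 each.
Living: Jamal, Layth, and Samir — each takes 1/18.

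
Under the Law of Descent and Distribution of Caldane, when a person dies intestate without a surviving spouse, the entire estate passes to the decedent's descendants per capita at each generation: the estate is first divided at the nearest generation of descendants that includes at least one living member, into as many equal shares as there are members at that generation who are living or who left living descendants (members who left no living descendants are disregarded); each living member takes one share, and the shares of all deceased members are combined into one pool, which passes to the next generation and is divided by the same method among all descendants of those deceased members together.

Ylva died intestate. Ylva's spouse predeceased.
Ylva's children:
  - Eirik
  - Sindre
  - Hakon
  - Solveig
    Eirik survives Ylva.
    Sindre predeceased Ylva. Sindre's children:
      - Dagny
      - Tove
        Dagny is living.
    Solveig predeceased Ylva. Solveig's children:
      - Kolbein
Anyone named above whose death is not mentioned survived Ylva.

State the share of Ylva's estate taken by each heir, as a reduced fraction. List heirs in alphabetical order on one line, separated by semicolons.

There is no surviving spouse, so the entire estate passes to Ylva's descendants per capita at each generation.
At generation 1 (Eirik, Sindre, Hakon, Solveig) there are 4 shares of (1)/4 = 1/4 each.
Living: Eirik and Hakon — each takes 1/4.
Deceased: Sindre and Solveig. Their combined 1/2 is pooled and carried to generation 2.
At generation 2 (Dagny, Tove, Kolbein) there are 3 shares of (1/2)/3 = 1/6 each.
Living: Dagny, Tove, and Kolbein — each takes 1/6.

Dagny 1/6; Eirik 1/4; Hakon 1/4; Kolbein 1/6; Tove 1/6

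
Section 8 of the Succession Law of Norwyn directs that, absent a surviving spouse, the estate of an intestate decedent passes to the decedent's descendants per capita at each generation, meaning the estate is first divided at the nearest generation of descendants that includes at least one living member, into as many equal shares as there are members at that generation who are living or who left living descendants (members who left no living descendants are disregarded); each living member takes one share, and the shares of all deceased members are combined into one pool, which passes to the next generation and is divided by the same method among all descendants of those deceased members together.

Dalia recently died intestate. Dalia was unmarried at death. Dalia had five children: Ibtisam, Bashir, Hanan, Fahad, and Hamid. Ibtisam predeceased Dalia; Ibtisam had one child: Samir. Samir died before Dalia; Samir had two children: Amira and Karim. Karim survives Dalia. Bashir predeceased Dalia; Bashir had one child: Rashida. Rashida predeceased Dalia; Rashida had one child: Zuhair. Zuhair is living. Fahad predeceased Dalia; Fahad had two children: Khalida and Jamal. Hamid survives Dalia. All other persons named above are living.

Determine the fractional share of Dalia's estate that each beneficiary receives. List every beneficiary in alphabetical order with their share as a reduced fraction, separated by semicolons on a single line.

Amira 1/10; Hamid 1/5; Hanan 1/5; Jamal 3/20; Karim 1/10; Khalida 3/20; Zuhair 1/10

There is no surviving spouse, so the entire estate passes to Dalia's descendants per capita at each generation.
At generation 1 (Ibtisam, Bashir, Hanan, Fahad, Hamid) there are 5 shares of (1)/5 = 1/5 each.
Living: Hanan and Hamid — each takes 1/5.
Deceased: Ibtisam, Bashir, and Fahad. Their combined 3/5 is pooled and carried to generation 2.
At generation 2 (Samir, Rashida, Khalida, Jamal) there are 4 shares of (3/5)/4 = 3/20 each.
Living: Khalida and Jamal — each takes 3/20.
Deceased: Samir and Rashida. Their combined 3/10 is pooled and carried to generation 3.
At generation 3 (Amira, Karim, Zuhair) there are 3 shares of (3/10)/3 = 1/10 each.
Living: Amira, Karim, and Zuhair — each takes 1/10.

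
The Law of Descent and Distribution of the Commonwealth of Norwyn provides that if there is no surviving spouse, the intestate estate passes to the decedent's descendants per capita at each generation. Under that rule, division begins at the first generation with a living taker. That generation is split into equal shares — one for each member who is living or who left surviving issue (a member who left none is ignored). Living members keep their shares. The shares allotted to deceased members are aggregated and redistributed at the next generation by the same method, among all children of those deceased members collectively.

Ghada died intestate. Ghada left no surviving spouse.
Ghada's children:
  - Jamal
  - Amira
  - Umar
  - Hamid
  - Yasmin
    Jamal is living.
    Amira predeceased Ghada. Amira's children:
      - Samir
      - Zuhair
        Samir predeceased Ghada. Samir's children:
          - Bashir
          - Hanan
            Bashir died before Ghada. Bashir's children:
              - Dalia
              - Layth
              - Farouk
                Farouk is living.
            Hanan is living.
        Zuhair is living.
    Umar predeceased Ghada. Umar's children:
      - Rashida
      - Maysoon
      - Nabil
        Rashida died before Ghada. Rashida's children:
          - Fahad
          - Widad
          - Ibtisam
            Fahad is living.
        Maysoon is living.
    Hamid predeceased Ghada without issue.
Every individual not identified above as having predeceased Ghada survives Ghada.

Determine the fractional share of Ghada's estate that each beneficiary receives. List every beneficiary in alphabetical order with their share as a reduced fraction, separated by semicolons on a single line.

Dalia 1/75; Fahad 1/25; Farouk 1/75; Hanan 1/25; Ibtisam 1/25; Jamal 1/4; Layth 1/75; Maysoon 1/10; Nabil 1/10; Widad 1/25; Yasmin 1/4; Zuhair 1/10

There is no surviving spouse, so the entire estate passes to Ghada's descendants per capita at each generation.
At generation 1 (Jamal, Amira, Umar, Yasmin) there are 4 shares of (1)/4 = 1/4 each.
Living: Jamal and Yasmin — each takes 1/4.
Deceased: Amira and Umar. Their combined 1/2 is pooled and carried to generation 2.
At generation 2 (Samir, Zuhair, Rashida, Maysoon, Nabil) there are 5 shares of (1/2)/5 = 1/10 each.
Living: Zuhair, Maysoon, and Nabil — each takes 1/10.
Deceased: Samir and Rashida. Their combined 1/5 is pooled and carried to generation 3.
At generation 3 (Bashir, Hanan, Fahad, Widad, Ibtisam) there are 5 shares of (1/5)/5 = 1/25 each.
Living: Hanan, Fahad, Widad, and Ibtisam — each takes 1/25.
Deceased: Bashir. That 1/25 share is carried to generation 4.
At generation 4 (Dalia, Layth, Farouk) there are 3 shares of (1/25)/3 = 1/75 each.
Living: Dalia, Layth, and Farouk — each takes 1/75.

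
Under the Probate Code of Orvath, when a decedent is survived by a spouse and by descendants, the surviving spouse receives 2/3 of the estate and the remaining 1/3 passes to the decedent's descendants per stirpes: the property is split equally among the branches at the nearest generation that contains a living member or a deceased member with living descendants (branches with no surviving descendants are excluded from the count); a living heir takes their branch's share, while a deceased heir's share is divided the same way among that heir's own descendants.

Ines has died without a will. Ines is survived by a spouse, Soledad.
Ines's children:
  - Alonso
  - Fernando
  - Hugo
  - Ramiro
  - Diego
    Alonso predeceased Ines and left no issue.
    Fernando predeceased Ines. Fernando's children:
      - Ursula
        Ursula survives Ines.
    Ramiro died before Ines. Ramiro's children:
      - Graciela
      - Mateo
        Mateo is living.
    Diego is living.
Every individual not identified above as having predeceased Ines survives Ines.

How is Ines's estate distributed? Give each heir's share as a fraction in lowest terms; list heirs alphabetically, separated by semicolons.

Soledad, as surviving spouse, takes 2/3.
The remaining 1/3 passes to Ines's descendants per stirpes.
Alonso left no surviving issue, so that branch lapses and is disregarded.
The 1/3 is divided into 4 equal shares of 1/12 among Fernando, Hugo, Ramiro, Diego.
Fernando predeceased; the 1/12 allotted to Fernando's branch passes to Fernando's issue by representation.
Ursula is the sole taker at this level and receives the full 1/12.
Hugo is living and takes 1/12.
Ramiro predeceased; the 1/12 allotted to Ramiro's branch passes to Ramiro's issue by representation.
The 1/12 is divided into 2 equal shares of 1/24 among Graciela, Mateo.
Graciela is living and takes 1/24.
Mateo is living and takes 1/24.
Diego is living and takes 1/12.

Diego 1/12; Graciela 1/24; Hugo 1/12; Mateo 1/24; Soledad 2/3; Ursula 1/12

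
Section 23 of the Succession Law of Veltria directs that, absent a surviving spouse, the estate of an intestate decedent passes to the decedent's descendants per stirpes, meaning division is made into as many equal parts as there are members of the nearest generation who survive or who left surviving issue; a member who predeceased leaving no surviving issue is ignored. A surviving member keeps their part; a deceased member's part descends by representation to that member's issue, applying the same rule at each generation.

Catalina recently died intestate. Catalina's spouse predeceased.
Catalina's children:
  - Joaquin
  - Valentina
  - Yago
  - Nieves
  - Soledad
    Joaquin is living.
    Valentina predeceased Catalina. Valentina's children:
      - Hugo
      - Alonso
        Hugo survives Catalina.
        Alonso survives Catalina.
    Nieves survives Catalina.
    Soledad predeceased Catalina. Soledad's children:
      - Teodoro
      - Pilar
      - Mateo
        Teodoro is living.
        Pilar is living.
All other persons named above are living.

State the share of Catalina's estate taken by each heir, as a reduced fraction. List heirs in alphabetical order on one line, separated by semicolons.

Alonso 1/10; Hugo 1/10; Joaquin 1/5; Mateo 1/15; Nieves 1/5; Pilar 1/15; Teodoro 1/15; Yago 1/5

There is no surviving spouse, so the entire estate passes to Catalina's descendants per stirpes.
The estate is divided into 5 equal shares of 1/5 among Joaquin, Valentina, Yago, Nieves, Soledad.
Joaquin is living and takes 1/5.
Valentina predeceased; the 1/5 allotted to Valentina's branch passes to Valentina's issue by representation.
The 1/5 is divided into 2 equal shares of 1/10 among Hugo, Alonso.
Hugo is living and takes 1/10.
Alonso is living and takes 1/10.
Yago is living and takes 1/5.
Nieves is living and takes 1/5.
Soledad predeceased; the 1/5 allotted to Soledad's branch passes to Soledad's issue by representation.
The 1/5 is divided into 3 equal shares of 1/15 among Teodoro, Pilar, Mateo.
Teodoro is living and takes 1/15.
Pilar is living and takes 1/15.
Mateo is living and takes 1/15.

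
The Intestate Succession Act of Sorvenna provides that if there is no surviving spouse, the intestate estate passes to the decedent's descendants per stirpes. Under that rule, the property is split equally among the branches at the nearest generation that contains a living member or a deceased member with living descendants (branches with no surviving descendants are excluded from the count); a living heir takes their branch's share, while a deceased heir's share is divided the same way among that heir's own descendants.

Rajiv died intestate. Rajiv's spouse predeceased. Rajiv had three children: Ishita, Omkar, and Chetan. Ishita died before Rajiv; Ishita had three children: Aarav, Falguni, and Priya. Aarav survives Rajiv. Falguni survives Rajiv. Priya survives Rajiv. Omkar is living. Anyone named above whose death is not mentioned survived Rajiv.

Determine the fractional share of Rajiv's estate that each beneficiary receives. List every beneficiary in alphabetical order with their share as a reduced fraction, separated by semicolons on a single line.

Aarav 1/9; Chetan 1/3; Falguni 1/9; Omkar 1/3; Priya 1/9

There is no surviving spouse, so the entire estate passes to Rajiv's descendants per stirpes.
The estate is divided into 3 equal shares of 1/3 among Ishita, Omkar, Chetan.
Ishita predeceased; the 1/3 allotted to Ishita's branch passes to Ishita's issue by representation.
The 1/3 is divided into 3 equal shares of 1/9 among Aarav, Falguni, Priya.
Aarav is living and takes 1/9.
Falguni is living and takes 1/9.
Priya is living and takes 1/9.
Omkar is living and takes 1/3.
Chetan is living and takes 1/3.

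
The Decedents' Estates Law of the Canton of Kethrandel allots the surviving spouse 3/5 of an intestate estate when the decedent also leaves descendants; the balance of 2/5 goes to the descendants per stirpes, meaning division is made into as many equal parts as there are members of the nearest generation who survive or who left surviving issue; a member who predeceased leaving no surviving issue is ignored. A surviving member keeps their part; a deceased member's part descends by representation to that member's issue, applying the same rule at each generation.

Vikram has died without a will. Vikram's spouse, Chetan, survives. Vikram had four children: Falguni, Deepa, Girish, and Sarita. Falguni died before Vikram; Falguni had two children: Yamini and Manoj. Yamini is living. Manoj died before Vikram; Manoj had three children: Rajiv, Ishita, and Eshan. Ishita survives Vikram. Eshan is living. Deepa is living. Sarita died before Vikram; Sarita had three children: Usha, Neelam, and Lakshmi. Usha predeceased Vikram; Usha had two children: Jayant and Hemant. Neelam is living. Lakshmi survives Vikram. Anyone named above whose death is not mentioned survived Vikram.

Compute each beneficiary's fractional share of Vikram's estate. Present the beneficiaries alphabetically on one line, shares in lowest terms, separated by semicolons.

Chetan, as surviving spouse, takes 3/5.
The remaining 2/5 passes to Vikram's descendants per stirpes.
The 2/5 is divided into 4 equal shares of 1/10 among Falguni, Deepa, Girish, Sarita.
Falguni predeceased; the 1/10 allotted to Falguni's branch passes to Falguni's issue by representation.
The 1/10 is divided into 2 equal shares of 1/20 among Yamini, Manoj.
Yamini is living and takes 1/20.
Manoj predeceased; the 1/20 allotted to Manoj's branch passes to Manoj's issue by representation.
The 1/20 is divided into 3 equal shares of 1/60 among Rajiv, Ishita, Eshan.
Rajiv is living and takes 1/60.
Ishita is living and takes 1/60.
Eshan is living and takes 1/60.
Deepa is living and takes 1/10.
Girish is living and takes 1/10.
Sarita predeceased; the 1/10 allotted to Sarita's branch passes to Sarita's issue by representation.
The 1/10 is divided into 3 equal shares of 1/30 among Usha, Neelam, Lakshmi.
Usha predeceased; the 1/30 allotted to Usha's branch passes to Usha's issue by representation.
The 1/30 is divided into 2 equal shares of 1/60 among Jayant, Hemant.
Jayant is living and takes 1/60.
Hemant is living and takes 1/60.
Neelam is living and takes 1/30.
Lakshmi is living and takes 1/30.

Chetan 3/5; Deepa 1/10; Eshan 1/60; Girish 1/10; Hemant 1/60; Ishita 1/60; Jayant 1/60; Lakshmi 1/30; Neelam 1/30; Rajiv 1/60; Yamini 1/20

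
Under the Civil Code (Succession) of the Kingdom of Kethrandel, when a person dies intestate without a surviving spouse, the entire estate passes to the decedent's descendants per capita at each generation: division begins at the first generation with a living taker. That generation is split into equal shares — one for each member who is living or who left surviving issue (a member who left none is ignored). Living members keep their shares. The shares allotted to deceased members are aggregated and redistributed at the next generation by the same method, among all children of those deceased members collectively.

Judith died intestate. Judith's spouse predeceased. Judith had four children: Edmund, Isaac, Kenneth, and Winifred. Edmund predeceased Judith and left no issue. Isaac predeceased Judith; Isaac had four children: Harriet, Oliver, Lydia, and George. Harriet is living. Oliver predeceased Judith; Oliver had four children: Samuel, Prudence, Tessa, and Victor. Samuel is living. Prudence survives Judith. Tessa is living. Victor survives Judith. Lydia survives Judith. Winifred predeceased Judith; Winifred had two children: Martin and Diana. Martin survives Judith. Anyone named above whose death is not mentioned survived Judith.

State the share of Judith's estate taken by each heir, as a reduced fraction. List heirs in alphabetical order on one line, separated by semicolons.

Diana 1/9; George 1/9; Harriet 1/9; Kenneth 1/3; Lydia 1/9; Martin 1/9; Prudence 1/36; Samuel 1/36; Tessa 1/36; Victor 1/36

There is no surviving spouse, so the entire estate passes to Judith's descendants per capita at each generation.
At generation 1 (Isaac, Kenneth, Winifred) there are 3 shares of (1)/3 = 1/3 each.
Living: Kenneth — each takes 1/3.
Deceased: Isaac and Winifred. Their combined 2/3 is pooled and carried to generation 2.
At generation 2 (Harriet, Oliver, Lydia, George, Martin, Diana) there are 6 shares of (2/3)/6 = 1/9 each.
Living: Harriet, Lydia, George, Martin, and Diana — each takes 1/9.
Deceased: Oliver. That 1/9 share is carried to generation 3.
At generation 3 (Samuel, Prudence, Tessa, Victor) there are 4 shares of (1/9)/4 = 1/36 each.
Living: Samuel, Prudence, Tessa, and Victor — each takes 1/36.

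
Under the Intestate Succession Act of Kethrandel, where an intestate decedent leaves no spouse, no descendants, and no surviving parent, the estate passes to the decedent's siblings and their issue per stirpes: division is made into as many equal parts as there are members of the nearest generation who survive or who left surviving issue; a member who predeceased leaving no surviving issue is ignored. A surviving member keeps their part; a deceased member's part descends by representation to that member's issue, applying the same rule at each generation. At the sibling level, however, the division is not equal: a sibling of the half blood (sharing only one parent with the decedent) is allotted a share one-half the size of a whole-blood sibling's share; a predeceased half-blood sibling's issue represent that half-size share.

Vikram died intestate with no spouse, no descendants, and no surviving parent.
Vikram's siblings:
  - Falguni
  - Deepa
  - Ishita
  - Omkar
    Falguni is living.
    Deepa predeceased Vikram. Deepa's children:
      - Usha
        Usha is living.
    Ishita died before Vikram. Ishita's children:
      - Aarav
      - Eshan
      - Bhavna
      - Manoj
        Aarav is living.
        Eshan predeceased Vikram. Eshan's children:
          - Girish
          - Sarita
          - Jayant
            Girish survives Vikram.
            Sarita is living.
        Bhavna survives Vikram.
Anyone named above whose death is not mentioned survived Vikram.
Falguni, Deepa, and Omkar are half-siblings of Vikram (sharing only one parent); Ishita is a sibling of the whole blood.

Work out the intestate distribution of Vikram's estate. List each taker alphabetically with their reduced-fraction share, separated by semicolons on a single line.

Aarav 1/10; Bhavna 1/10; Falguni 1/5; Girish 1/30; Jayant 1/30; Manoj 1/10; Omkar 1/5; Sarita 1/30; Usha 1/5

No spouse, descendants, or parent survives, so the estate passes to Vikram's siblings per stirpes.
Half-blood siblings count for one-half the weight of whole-blood siblings at the initial division.
Dividing 1 in proportion to weights (total weight 5/2): Falguni (weight 1/2) → 1/5; Deepa (weight 1/2) → 1/5; Ishita (weight 1) → 2/5; Omkar (weight 1/2) → 1/5.
Falguni is living and takes 1/5.
Deepa predeceased; the 1/5 allotted to Deepa's branch passes to Deepa's issue by representation.
Usha is the sole taker at this level and receives the full 1/5.
Ishita predeceased; the 2/5 allotted to Ishita's branch passes to Ishita's issue by representation.
The 2/5 is divided into 4 equal shares of 1/10 among Aarav, Eshan, Bhavna, Manoj.
Aarav is living and takes 1/10.
Eshan predeceased; the 1/10 allotted to Eshan's branch passes to Eshan's issue by representation.
The 1/10 is divided into 3 equal shares of 1/30 among Girish, Sarita, Jayant.
Girish is living and takes 1/30.
Sarita is living and takes 1/30.
Jayant is living and takes 1/30.
Bhavna is living and takes 1/10.
Manoj is living and takes 1/10.
Omkar is living and takes 1/5.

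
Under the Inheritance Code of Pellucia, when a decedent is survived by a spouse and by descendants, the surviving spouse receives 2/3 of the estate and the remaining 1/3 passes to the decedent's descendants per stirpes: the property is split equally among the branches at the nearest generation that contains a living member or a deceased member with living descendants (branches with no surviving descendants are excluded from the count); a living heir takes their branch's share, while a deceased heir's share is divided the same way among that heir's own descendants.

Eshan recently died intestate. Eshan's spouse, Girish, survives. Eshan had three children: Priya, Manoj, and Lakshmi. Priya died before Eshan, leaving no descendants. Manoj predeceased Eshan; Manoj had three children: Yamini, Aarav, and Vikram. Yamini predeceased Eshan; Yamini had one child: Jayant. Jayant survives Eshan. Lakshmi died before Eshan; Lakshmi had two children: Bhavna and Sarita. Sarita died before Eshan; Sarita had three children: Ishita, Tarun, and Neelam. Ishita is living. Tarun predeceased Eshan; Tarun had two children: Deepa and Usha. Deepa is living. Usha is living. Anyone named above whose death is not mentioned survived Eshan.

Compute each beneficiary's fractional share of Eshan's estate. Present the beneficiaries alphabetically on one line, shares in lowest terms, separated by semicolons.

Girish, as surviving spouse, takes 2/3.
The remaining 1/3 passes to Eshan's descendants per stirpes.
Priya left no surviving issue, so that branch lapses and is disregarded.
The 1/3 is divided into 2 equal shares of 1/6 among Manoj, Lakshmi.
Manoj predeceased; the 1/6 allotted to Manoj's branch passes to Manoj's issue by representation.
The 1/6 is divided into 3 equal shares of 1/18 among Yamini, Aarav, Vikram.
Yamini predeceased; the 1/18 allotted to Yamini's branch passes to Yamini's issue by representation.
Jayant is the sole taker at this level and receives the full 1/18.
Aarav is living and takes 1/18.
Vikram is living and takes 1/18.
Lakshmi predeceased; the 1/6 allotted to Lakshmi's branch passes to Lakshmi's issue by representation.
The 1/6 is divided into 2 equal shares of 1/12 among Bhavna, Sarita.
Bhavna is living and takes 1/12.
Sarita predeceased; the 1/12 allotted to Sarita's branch passes to Sarita's issue by representation.
The 1/12 is divided into 3 equal shares of 1/36 among Ishita, Tarun, Neelam.
Ishita is living and takes 1/36.
Tarun predeceased; the 1/36 allotted to Tarun's branch passes to Tarun's issue by representation.
The 1/36 is divided into 2 equal shares of 1/72 among Deepa, Usha.
Deepa is living and takes 1/72.
Usha is living and takes 1/72.
Neelam is living and takes 1/36.

Aarav 1/18; Bhavna 1/12; Deepa 1/72; Girish 2/3; Ishita 1/36; Jayant 1/18; Neelam 1/36; Usha 1/72; Vikram 1/18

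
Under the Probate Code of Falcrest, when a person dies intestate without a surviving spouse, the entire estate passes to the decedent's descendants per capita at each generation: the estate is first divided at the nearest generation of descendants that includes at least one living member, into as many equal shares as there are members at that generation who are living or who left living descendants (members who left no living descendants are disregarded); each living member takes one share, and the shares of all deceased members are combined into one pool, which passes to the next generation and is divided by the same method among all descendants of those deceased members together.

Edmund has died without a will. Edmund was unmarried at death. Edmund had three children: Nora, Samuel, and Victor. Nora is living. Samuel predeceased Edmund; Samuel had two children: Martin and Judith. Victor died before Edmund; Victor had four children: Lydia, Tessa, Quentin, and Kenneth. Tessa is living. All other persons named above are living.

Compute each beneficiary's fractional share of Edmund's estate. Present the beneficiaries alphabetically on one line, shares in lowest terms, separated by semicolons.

Judith 1/9; Kenneth 1/9; Lydia 1/9; Martin 1/9; Nora 1/3; Quentin 1/9; Tessa 1/9

There is no surviving spouse, so the entire estate passes to Edmund's descendants per capita at each generation.
At generation 1 (Nora, Samuel, Victor) there are 3 shares of (1)/3 = 1/3 each.
Living: Nora — each takes 1/3.
Deceased: Samuel and Victor. Their combined 2/3 is pooled and carried to generation 2.
At generation 2 (Martin, Judith, Lydia, Tessa, Quentin, Kenneth) there are 6 shares of (2/3)/6 = 1/9 each.
Living: Martin, Judith, Lydia, Tessa, Quentin, and Kenneth — each takes 1/9.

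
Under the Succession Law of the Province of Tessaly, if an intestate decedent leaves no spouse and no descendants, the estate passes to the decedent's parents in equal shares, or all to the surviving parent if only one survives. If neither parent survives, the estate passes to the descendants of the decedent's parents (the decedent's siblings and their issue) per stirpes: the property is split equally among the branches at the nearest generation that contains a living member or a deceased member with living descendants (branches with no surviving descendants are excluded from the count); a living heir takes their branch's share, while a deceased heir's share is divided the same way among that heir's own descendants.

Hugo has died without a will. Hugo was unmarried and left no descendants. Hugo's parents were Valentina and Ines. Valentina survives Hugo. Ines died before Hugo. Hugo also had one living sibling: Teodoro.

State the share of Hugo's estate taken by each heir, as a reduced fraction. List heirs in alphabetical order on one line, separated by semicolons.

Only one parent, Valentina, survives, so Valentina takes the entire estate. The siblings take nothing because a surviving parent has priority.

Valentina 1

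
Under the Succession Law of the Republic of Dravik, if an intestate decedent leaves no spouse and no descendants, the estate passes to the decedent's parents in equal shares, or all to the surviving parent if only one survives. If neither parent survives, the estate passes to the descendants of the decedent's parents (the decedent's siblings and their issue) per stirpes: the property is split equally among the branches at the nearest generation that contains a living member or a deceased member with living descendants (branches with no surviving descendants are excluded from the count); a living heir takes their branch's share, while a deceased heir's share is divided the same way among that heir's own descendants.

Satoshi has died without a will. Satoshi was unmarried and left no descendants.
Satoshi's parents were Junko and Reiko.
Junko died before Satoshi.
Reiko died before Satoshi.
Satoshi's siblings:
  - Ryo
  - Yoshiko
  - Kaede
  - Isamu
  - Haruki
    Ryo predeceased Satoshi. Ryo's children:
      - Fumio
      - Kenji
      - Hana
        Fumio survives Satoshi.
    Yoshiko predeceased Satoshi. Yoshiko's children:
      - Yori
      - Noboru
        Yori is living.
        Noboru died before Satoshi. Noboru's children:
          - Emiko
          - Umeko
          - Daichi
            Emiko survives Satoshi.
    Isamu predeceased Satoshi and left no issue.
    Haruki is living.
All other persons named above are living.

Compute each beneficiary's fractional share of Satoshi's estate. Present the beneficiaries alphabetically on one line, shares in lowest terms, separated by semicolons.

Daichi 1/24; Emiko 1/24; Fumio 1/12; Hana 1/12; Haruki 1/4; Kaede 1/4; Kenji 1/12; Umeko 1/24; Yori 1/8

Neither parent survives and there are no descendants, so the estate passes to Satoshi's siblings and their issue per stirpes.
Isamu left no surviving issue, so that branch lapses and is disregarded.
The estate is divided into 4 equal shares of 1/4 among Ryo, Yoshiko, Kaede, Haruki.
Ryo predeceased; the 1/4 allotted to Ryo's branch passes to Ryo's issue by representation.
The 1/4 is divided into 3 equal shares of 1/12 among Fumio, Kenji, Hana.
Fumio is living and takes 1/12.
Kenji is living and takes 1/12.
Hana is living and takes 1/12.
Yoshiko predeceased; the 1/4 allotted to Yoshiko's branch passes to Yoshiko's issue by representation.
The 1/4 is divided into 2 equal shares of 1/8 among Yori, Noboru.
Yori is living and takes 1/8.
Noboru predeceased; the 1/8 allotted to Noboru's branch passes to Noboru's issue by representation.
The 1/8 is divided into 3 equal shares of 1/24 among Emiko, Umeko, Daichi.
Emiko is living and takes 1/24.
Umeko is living and takes 1/24.
Daichi is living and takes 1/24.
Kaede is living and takes 1/4.
Haruki is living and takes 1/4.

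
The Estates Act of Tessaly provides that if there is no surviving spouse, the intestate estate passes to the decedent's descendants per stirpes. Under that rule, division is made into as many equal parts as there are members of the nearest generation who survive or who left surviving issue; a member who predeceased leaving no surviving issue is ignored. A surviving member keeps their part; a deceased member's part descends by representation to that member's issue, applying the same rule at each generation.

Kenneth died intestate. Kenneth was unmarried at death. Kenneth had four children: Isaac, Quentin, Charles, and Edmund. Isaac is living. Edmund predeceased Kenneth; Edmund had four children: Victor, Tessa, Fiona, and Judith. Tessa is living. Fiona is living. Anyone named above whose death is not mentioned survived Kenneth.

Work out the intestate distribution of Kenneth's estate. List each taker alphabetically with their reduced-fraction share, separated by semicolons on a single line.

There is no surviving spouse, so the entire estate passes to Kenneth's descendants per stirpes.
The estate is divided into 4 equal shares of 1/4 among Isaac, Quentin, Charles, Edmund.
Isaac is living and takes 1/4.
Quentin is living and takes 1/4.
Charles is living and takes 1/4.
Edmund predeceased; the 1/4 allotted to Edmund's branch passes to Edmund's issue by representation.
The 1/4 is divided into 4 equal shares of 1/16 among Victor, Tessa, Fiona, Judith.
Victor is living and takes 1/16.
Tessa is living and takes 1/16.
Fiona is living and takes 1/16.
Judith is living and takes 1/16.

Charles 1/4; Fiona 1/16; Isaac 1/4; Judith 1/16; Quentin 1/4; Tessa 1/16; Victor 1/16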